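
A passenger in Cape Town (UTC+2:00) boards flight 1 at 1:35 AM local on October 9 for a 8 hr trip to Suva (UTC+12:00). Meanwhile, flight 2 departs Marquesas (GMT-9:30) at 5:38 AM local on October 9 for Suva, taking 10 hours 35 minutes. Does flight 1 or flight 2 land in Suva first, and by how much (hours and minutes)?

Flight 1 in UTC: 1:35 AM − 2:00 = 11:35 PM on Oct 8.
+8 hours → arrive 7:35 AM UTC on Oct 9.
Flight 2 in UTC: 5:38 AM + 9:30 = 3:08 PM on Oct 9.
+10 hours and 35 minutes → arrive 1:43 AM UTC on Oct 10.
Flight 1 lands earlier by 18 hours 8 minutes.

the first, by 18 hours 8 minutes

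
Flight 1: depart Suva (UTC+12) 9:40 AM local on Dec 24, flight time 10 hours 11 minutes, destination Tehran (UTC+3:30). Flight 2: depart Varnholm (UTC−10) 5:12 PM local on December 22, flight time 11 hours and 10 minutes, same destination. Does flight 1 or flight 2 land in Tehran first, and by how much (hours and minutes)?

the second, by 17 hours 29 minutes

Flight 1 in UTC: 9:40 AM − 12:00 = 9:40 PM on Dec 23.
+10 hours and 11 minutes → arrive 7:51 AM UTC on Dec 24.
Flight 2 in UTC: 5:12 PM + 10:00 = 3:12 AM on Dec 23.
+11 hours 10 minutes → arrive 2:22 PM UTC on Dec 23.
Flight 2 lands earlier by 17 hours 29 minutes.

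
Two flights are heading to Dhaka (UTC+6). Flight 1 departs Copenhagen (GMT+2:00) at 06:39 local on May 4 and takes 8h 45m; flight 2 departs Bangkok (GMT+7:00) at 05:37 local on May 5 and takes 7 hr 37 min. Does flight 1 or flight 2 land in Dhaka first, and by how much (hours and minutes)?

Flight 1 in UTC: 06:39 − 2:00 = 04:39 on May 4.
+8 hours 45 minutes → arrive 13:24 UTC on May 4.
Flight 2 in UTC: 05:37 − 7:00 = 22:37 on May 4.
+7 hours and 37 minutes → arrive 06:14 UTC on May 5.
Flight 1 lands earlier by 16 hours 50 minutes.

the first, by 16 hours 50 minutes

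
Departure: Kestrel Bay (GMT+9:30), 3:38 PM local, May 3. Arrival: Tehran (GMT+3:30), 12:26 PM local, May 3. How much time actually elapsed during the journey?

2 hours 48 minutes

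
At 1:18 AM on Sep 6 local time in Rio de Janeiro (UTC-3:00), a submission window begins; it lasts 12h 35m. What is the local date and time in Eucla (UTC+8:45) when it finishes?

Eucla is 11:45 ahead of Rio de Janeiro.
After 12 hours and 35 minutes it is 1:53 PM in Rio de Janeiro.
Shift by the zone difference: 1:53 PM + 11:45 = 1:38 AM on Sep 7 in Eucla.

1:38 AM on September 7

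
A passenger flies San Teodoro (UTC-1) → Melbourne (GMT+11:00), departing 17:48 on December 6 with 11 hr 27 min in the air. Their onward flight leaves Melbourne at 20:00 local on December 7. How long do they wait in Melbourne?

2 hours 45 minutes

Convert departure to UTC: 17:48 + 1:00 = 18:48 UTC on Dec 6.
Add 11 hours 27 minutes flight time → 06:15 UTC (Dec 7).
Melbourne is UTC+11:00, so local arrival = 06:15 + 11:00 = 17:15 on Dec 7.
Layover = 20:00 − 17:15 = 2 hours 45 minutes.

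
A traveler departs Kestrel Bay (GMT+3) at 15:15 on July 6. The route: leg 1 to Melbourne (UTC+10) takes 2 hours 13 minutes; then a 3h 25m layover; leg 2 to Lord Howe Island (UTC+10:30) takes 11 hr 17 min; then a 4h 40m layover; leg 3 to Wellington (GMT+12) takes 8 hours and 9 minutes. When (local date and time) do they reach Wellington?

Convert departure to UTC: 15:15 − 3:00 = 12:15 UTC on Jul 6.
Add 2 hours 13 minutes leg 1 → 14:28 UTC.
Add 3 hours 25 minutes layover in Melbourne → 17:53 UTC.
Add 11 hours 17 minutes leg 2 → 05:10 UTC (Jul 7).
Add 4 hours and 40 minutes layover in Lord Howe Island → 09:50 UTC.
Add 8 hours and 9 minutes leg 3 → 17:59 UTC.
Wellington is UTC+12:00, so local arrival = 17:59 + 12:00 = 05:59 on Jul 8.

05:59 on July 8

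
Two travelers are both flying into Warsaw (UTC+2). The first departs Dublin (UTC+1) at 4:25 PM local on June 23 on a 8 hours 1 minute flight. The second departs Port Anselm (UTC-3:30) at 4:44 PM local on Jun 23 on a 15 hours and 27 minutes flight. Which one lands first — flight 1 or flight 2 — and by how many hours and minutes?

the first, by 12 hours 15 minutes

Flight 1 in UTC: 4:25 PM − 1:00 = 3:25 PM on Jun 23.
+8 hours 1 minute → arrive 11:26 PM UTC on Jun 23.
Flight 2 in UTC: 4:44 PM + 3:30 = 8:14 PM on Jun 23.
+15 hours and 27 minutes → arrive 11:41 AM UTC on Jun 24.
Flight 1 lands earlier by 12 hours 15 minutes.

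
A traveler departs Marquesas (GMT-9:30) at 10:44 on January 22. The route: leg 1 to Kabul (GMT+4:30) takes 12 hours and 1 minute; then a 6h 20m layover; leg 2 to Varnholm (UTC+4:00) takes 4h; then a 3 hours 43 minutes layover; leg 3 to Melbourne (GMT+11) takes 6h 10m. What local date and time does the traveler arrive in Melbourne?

15:28 on January 24

Convert departure to UTC: 10:44 + 9:30 = 20:14 UTC on Jan 22.
Add 12 hours 1 minute leg 1 → 08:15 UTC (Jan 23).
Add 6 hours 20 minutes layover in Kabul → 14:35 UTC.
Add 4 hours leg 2 → 18:35 UTC.
Add 3 hours 43 minutes layover in Varnholm → 22:18 UTC.
Add 6 hours 10 minutes leg 3 → 04:28 UTC (Jan 24).
Melbourne is UTC+11:00, so local arrival = 04:28 + 11:00 = 15:28 on Jan 24.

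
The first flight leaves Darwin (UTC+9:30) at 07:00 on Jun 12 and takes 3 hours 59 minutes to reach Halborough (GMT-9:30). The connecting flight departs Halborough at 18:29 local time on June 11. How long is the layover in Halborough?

2 hours 30 minutes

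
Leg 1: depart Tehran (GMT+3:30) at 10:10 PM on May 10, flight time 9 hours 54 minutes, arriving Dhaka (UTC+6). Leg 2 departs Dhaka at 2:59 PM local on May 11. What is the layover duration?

Convert departure to UTC: 10:10 PM − 3:30 = 6:40 PM UTC on May 10.
Add 9 hours 54 minutes flight time → 4:34 AM UTC (May 11).
Dhaka is UTC+6:00, so local arrival = 4:34 AM + 6:00 = 10:34 AM on May 11.
Layover = 2:59 PM − 10:34 AM = 4 hours 25 minutes.

4 hours 25 minutes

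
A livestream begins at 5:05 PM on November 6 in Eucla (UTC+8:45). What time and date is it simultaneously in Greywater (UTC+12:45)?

In UTC: 5:05 PM − 8:45 = 8:20 AM on Nov 6.
Greywater is UTC+12:45: 8:20 AM + 12:45 = 9:05 PM on Nov 6.

9:05 PM on Nov 6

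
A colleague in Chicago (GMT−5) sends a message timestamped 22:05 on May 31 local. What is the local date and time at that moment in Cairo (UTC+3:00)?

In UTC: 22:05 + 5:00 = 03:05 on Jun 1.
Cairo is UTC+3:00: 03:05 + 3:00 = 06:05 on Jun 1.

06:05 on June 1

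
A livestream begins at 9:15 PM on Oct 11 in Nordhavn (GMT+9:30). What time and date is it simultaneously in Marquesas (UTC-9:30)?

In UTC: 9:15 PM − 9:30 = 11:45 AM on Oct 11.
Marquesas is UTC−9:30: 11:45 AM − 9:30 = 2:15 AM on Oct 11.

2:15 AM on October 11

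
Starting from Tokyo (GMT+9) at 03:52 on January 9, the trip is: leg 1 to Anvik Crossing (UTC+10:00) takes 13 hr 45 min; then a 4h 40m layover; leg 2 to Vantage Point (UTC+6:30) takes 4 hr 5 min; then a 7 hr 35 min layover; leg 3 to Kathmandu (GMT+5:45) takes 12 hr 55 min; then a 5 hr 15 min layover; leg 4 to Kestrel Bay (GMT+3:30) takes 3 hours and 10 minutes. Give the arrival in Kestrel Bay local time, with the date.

Convert departure to UTC: 03:52 − 9:00 = 18:52 UTC on Jan 8.
Add 13 hours 45 minutes leg 1 → 08:37 UTC (Jan 9).
Add 4 hours 40 minutes layover in Anvik Crossing → 13:17 UTC.
Add 4 hours and 5 minutes leg 2 → 17:22 UTC.
Add 7 hours 35 minutes layover in Vantage Point → 00:57 UTC (Jan 10).
Add 12 hours 55 minutes leg 3 → 13:52 UTC.
Add 5 hours and 15 minutes layover in Kathmandu → 19:07 UTC.
Add 3 hours 10 minutes leg 4 → 22:17 UTC.
Kestrel Bay is UTC+3:30, so local arrival = 22:17 + 3:30 = 01:47 on Jan 11.

01:47 on January 11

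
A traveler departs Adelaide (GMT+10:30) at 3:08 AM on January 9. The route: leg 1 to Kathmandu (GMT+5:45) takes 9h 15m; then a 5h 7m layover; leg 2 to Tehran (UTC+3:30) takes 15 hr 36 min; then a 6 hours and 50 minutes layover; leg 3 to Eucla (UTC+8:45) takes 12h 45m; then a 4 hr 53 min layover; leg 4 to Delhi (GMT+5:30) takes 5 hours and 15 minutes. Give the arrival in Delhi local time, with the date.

9:49 AM on January 11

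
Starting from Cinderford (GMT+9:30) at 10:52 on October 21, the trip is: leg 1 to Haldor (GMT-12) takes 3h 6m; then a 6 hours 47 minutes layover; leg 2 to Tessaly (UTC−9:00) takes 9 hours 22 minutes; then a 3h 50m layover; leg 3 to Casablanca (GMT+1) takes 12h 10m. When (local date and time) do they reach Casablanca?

13:37 on October 22

Convert departure to UTC: 10:52 − 9:30 = 01:22 UTC on Oct 21.
Add 3 hours 6 minutes leg 1 → 04:28 UTC.
Add 6 hours and 47 minutes layover in Haldor → 11:15 UTC.
Add 9 hours 22 minutes leg 2 → 20:37 UTC.
Add 3 hours 50 minutes layover in Tessaly → 00:27 UTC (Oct 22).
Add 12 hours and 10 minutes leg 3 → 12:37 UTC.
Casablanca is UTC+1:00, so local arrival = 12:37 + 1:00 = 13:37 on Oct 22.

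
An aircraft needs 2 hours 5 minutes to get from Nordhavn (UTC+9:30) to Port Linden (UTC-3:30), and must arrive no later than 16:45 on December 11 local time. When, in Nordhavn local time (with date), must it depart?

Target arrival in UTC: 16:45 + 3:30 = 20:15 on Dec 11.
Subtract 2 hours 5 minutes → departure 18:10 UTC on Dec 11.
Nordhavn is UTC+9:30: 18:10 + 9:30 = 03:40 on Dec 12.

03:40 on Dec 12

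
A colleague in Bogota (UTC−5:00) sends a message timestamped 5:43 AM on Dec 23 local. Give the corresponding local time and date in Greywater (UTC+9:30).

8:13 PM on Dec 23

In UTC: 5:43 AM + 5:00 = 10:43 AM on Dec 23.
Greywater is UTC+9:30: 10:43 AM + 9:30 = 8:13 PM on Dec 23.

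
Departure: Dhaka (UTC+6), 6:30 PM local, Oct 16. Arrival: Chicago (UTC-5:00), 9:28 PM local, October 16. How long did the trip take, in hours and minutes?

13 hours 58 minutes

Departure in UTC: 6:30 PM − 6:00 = 12:30 PM on Oct 16.
Arrival in UTC: 9:28 PM + 5:00 = 2:28 AM on Oct 17.
Elapsed = 2:28 AM − 12:30 PM (+1 day) = 13 hours 58 minutes.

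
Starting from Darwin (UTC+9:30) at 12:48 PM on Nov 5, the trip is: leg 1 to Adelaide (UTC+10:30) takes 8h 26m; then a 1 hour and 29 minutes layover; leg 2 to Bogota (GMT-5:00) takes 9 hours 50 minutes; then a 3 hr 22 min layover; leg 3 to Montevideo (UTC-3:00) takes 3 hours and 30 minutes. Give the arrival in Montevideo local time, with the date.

Convert departure to UTC: 12:48 PM − 9:30 = 3:18 AM UTC on Nov 5.
Add 8 hours 26 minutes leg 1 → 11:44 AM UTC.
Add 1 hour 29 minutes layover in Adelaide → 1:13 PM UTC.
Add 9 hours and 50 minutes leg 2 → 11:03 PM UTC.
Add 3 hours and 22 minutes layover in Bogota → 2:25 AM UTC (Nov 6).
Add 3 hours and 30 minutes leg 3 → 5:55 AM UTC.
Montevideo is UTC−3:00, so local arrival = 5:55 AM − 3:00 = 2:55 AM on Nov 6.

2:55 AM on Nov 6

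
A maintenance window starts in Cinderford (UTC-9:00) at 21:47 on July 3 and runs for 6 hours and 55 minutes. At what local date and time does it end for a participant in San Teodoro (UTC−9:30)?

04:12 on July 4

Convert start to UTC: 21:47 + 9:00 = 06:47 UTC on Jul 4.
Add 6 hours 55 minutes duration → 13:42 UTC.
San Teodoro is UTC−9:30, so local end time = 13:42 − 9:30 = 04:12 on Jul 4.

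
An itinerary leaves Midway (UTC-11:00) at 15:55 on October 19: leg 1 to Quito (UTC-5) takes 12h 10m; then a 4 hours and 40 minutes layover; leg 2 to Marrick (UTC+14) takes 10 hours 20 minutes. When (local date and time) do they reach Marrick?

20:05 on October 21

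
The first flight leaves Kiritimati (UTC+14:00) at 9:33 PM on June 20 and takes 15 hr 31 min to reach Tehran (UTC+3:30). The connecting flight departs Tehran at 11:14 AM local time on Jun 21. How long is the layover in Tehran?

8 hours 40 minutes

Convert departure to UTC: 9:33 PM − 14:00 = 7:33 AM UTC on Jun 20.
Add 15 hours 31 minutes flight time → 11:04 PM UTC.
Tehran is UTC+3:30, so local arrival = 11:04 PM + 3:30 = 2:34 AM on Jun 21.
Layover = 11:14 AM − 2:34 AM = 8 hours 40 minutes.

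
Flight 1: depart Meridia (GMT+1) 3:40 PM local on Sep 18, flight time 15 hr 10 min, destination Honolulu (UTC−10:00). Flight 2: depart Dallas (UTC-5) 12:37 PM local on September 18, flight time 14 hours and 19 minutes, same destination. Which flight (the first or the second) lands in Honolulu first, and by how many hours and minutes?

the first, by 2 hours 6 minutes

Flight 1 in UTC: 3:40 PM − 1:00 = 2:40 PM on Sep 18.
+15 hours and 10 minutes → arrive 5:50 AM UTC on Sep 19.
Flight 2 in UTC: 12:37 PM + 5:00 = 5:37 PM on Sep 18.
+14 hours and 19 minutes → arrive 7:56 AM UTC on Sep 19.
Flight 1 lands earlier by 2 hours 6 minutes.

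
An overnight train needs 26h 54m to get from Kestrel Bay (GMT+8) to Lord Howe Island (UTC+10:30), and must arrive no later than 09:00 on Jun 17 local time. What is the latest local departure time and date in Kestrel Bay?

Target arrival in UTC: 09:00 − 10:30 = 22:30 on Jun 16.
Subtract 26 hours and 54 minutes → departure 19:36 UTC on Jun 15.
Kestrel Bay is UTC+8:00: 19:36 + 8:00 = 03:36 on Jun 16.

03:36 on Jun 16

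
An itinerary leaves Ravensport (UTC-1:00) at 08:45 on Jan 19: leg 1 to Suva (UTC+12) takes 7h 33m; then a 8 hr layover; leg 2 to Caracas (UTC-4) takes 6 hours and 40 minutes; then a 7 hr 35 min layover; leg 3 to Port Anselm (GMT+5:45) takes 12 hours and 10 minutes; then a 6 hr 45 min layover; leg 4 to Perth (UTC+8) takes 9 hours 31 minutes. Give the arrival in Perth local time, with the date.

Convert departure to UTC: 08:45 + 1:00 = 09:45 UTC on Jan 19.
Add 7 hours and 33 minutes leg 1 → 17:18 UTC.
Add 8 hours layover in Suva → 01:18 UTC (Jan 20).
Add 6 hours 40 minutes leg 2 → 07:58 UTC.
Add 7 hours 35 minutes layover in Caracas → 15:33 UTC.
Add 12 hours and 10 minutes leg 3 → 03:43 UTC (Jan 21).
Add 6 hours and 45 minutes layover in Port Anselm → 10:28 UTC.
Add 9 hours 31 minutes leg 4 → 19:59 UTC.
Perth is UTC+8:00, so local arrival = 19:59 + 8:00 = 03:59 on Jan 22.

03:59 on Jan 22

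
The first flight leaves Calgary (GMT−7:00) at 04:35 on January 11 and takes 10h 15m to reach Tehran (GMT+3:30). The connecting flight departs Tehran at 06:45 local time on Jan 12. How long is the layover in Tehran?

Convert departure to UTC: 04:35 + 7:00 = 11:35 UTC on Jan 11.
Add 10 hours 15 minutes flight time → 21:50 UTC.
Tehran is UTC+3:30, so local arrival = 21:50 + 3:30 = 01:20 on Jan 12.
Layover = 06:45 − 01:20 = 5 hours 25 minutes.

5 hours 25 minutes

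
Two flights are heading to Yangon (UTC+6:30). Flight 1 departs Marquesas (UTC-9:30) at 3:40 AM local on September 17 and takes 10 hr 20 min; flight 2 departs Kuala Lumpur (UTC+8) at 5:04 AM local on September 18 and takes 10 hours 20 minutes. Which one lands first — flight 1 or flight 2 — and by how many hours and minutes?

the first, by 7 hours 54 minutes

Flight 1 in UTC: 3:40 AM + 9:30 = 1:10 PM on Sep 17.
+10 hours and 20 minutes → arrive 11:30 PM UTC on Sep 17.
Flight 2 in UTC: 5:04 AM − 8:00 = 9:04 PM on Sep 17.
+10 hours and 20 minutes → arrive 7:24 AM UTC on Sep 18.
Flight 1 lands earlier by 7 hours 54 minutes.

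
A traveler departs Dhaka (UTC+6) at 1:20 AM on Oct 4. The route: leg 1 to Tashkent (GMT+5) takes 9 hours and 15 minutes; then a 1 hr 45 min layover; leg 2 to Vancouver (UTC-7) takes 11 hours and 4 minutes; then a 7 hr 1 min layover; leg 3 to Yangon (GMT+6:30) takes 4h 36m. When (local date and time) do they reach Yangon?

11:31 AM on Oct 5

Convert departure to UTC: 1:20 AM − 6:00 = 7:20 PM UTC on Oct 3.
Add 9 hours 15 minutes leg 1 → 4:35 AM UTC (Oct 4).
Add 1 hour 45 minutes layover in Tashkent → 6:20 AM UTC.
Add 11 hours 4 minutes leg 2 → 5:24 PM UTC.
Add 7 hours and 1 minute layover in Vancouver → 12:25 AM UTC (Oct 5).
Add 4 hours 36 minutes leg 3 → 5:01 AM UTC.
Yangon is UTC+6:30, so local arrival = 5:01 AM + 6:30 = 11:31 AM on Oct 5.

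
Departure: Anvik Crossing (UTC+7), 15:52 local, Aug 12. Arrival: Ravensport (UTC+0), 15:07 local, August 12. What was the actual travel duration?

Departure in UTC: 15:52 − 7:00 = 08:52 on Aug 12.
Arrival is already UTC: 15:07 on Aug 12.
Elapsed = 15:07 − 08:52 = 6 hours 15 minutes.

6 hours 15 minutes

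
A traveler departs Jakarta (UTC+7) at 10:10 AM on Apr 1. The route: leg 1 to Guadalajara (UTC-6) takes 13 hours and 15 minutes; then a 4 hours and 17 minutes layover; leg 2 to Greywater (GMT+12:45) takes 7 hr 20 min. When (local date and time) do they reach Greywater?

Convert departure to UTC: 10:10 AM − 7:00 = 3:10 AM UTC on Apr 1.
Add 13 hours and 15 minutes leg 1 → 4:25 PM UTC.
Add 4 hours 17 minutes layover in Guadalajara → 8:42 PM UTC.
Add 7 hours 20 minutes leg 2 → 4:02 AM UTC (Apr 2).
Greywater is UTC+12:45, so local arrival = 4:02 AM + 12:45 = 4:47 PM on Apr 2.

4:47 PM on April 2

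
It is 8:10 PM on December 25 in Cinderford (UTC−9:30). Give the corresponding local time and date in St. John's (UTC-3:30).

In UTC: 8:10 PM + 9:30 = 5:40 AM on Dec 26.
St. John's is UTC−3:30: 5:40 AM − 3:30 = 2:10 AM on Dec 26.

2:10 AM on December 26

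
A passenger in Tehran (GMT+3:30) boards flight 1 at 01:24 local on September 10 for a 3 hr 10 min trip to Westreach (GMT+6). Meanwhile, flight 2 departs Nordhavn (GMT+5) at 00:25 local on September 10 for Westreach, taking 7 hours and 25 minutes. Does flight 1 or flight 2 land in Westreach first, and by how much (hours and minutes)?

Flight 1 in UTC: 01:24 − 3:30 = 21:54 on Sep 9.
+3 hours 10 minutes → arrive 01:04 UTC on Sep 10.
Flight 2 in UTC: 00:25 − 5:00 = 19:25 on Sep 9.
+7 hours 25 minutes → arrive 02:50 UTC on Sep 10.
Flight 1 lands earlier by 1 hour 46 minutes.

the first, by 1 hour 46 minutes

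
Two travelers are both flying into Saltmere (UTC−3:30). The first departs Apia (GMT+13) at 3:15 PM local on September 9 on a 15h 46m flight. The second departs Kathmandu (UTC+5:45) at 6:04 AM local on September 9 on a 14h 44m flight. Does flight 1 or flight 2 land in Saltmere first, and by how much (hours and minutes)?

Flight 1 in UTC: 3:15 PM − 13:00 = 2:15 AM on Sep 9.
+15 hours and 46 minutes → arrive 6:01 PM UTC on Sep 9.
Flight 2 in UTC: 6:04 AM − 5:45 = 12:19 AM on Sep 9.
+14 hours 44 minutes → arrive 3:03 PM UTC on Sep 9.
Flight 2 lands earlier by 2 hours 58 minutes.

the second, by 2 hours 58 minutes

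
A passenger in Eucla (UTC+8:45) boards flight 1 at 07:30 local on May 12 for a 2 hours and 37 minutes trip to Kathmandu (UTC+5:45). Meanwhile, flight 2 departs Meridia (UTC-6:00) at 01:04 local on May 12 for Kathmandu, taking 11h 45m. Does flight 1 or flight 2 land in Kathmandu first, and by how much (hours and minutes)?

Flight 1 in UTC: 07:30 − 8:45 = 22:45 on May 11.
+2 hours 37 minutes → arrive 01:22 UTC on May 12.
Flight 2 in UTC: 01:04 + 6:00 = 07:04 on May 12.
+11 hours 45 minutes → arrive 18:49 UTC on May 12.
Flight 1 lands earlier by 17 hours 27 minutes.

the first, by 17 hours 27 minutes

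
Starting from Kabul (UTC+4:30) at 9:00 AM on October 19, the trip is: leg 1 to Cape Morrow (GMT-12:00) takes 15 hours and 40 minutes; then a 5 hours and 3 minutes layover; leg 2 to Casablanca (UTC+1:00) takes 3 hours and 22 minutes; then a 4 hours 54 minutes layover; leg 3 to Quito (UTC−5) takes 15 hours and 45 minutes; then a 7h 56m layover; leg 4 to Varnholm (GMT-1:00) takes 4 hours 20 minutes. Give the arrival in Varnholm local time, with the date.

12:30 PM on Oct 21

Convert departure to UTC: 9:00 AM − 4:30 = 4:30 AM UTC on Oct 19.
Add 15 hours 40 minutes leg 1 → 8:10 PM UTC.
Add 5 hours 3 minutes layover in Cape Morrow → 1:13 AM UTC (Oct 20).
Add 3 hours 22 minutes leg 2 → 4:35 AM UTC.
Add 4 hours and 54 minutes layover in Casablanca → 9:29 AM UTC.
Add 15 hours 45 minutes leg 3 → 1:14 AM UTC (Oct 21).
Add 7 hours 56 minutes layover in Quito → 9:10 AM UTC.
Add 4 hours and 20 minutes leg 4 → 1:30 PM UTC.
Varnholm is UTC−1:00, so local arrival = 1:30 PM − 1:00 = 12:30 PM on Oct 21.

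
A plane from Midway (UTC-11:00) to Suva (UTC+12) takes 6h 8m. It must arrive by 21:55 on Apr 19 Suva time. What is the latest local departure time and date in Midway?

16:47 on April 18

Target arrival in UTC: 21:55 − 12:00 = 09:55 on Apr 19.
Subtract 6 hours and 8 minutes → departure 03:47 UTC on Apr 19.
Midway is UTC−11:00: 03:47 − 11:00 = 16:47 on Apr 18.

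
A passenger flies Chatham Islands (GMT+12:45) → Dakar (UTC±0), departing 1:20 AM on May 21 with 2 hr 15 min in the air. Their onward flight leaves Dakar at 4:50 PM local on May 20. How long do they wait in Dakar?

2 hours

Convert departure to UTC: 1:20 AM − 12:45 = 12:35 PM UTC on May 20.
Add 2 hours 15 minutes flight time → 2:50 PM UTC.
Dakar is UTC+0, so local arrival is the same: 2:50 PM on May 20.
Layover = 4:50 PM − 2:50 PM = 2 hours.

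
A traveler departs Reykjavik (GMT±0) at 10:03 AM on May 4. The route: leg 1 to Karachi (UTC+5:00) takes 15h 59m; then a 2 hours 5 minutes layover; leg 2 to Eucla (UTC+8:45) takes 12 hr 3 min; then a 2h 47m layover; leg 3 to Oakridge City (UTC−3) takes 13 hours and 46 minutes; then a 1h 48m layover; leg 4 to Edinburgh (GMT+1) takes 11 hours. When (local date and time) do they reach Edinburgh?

10:31 PM on May 6

Reykjavik is at UTC+0, so departure is already 10:03 AM UTC on May 4.
Add 15 hours 59 minutes leg 1 → 2:02 AM UTC (May 5).
Add 2 hours 5 minutes layover in Karachi → 4:07 AM UTC.
Add 12 hours and 3 minutes leg 2 → 4:10 PM UTC.
Add 2 hours 47 minutes layover in Eucla → 6:57 PM UTC.
Add 13 hours and 46 minutes leg 3 → 8:43 AM UTC (May 6).
Add 1 hour 48 minutes layover in Oakridge City → 10:31 AM UTC.
Add 11 hours leg 4 → 9:31 PM UTC.
Edinburgh is UTC+1:00, so local arrival = 9:31 PM + 1:00 = 10:31 PM on May 6.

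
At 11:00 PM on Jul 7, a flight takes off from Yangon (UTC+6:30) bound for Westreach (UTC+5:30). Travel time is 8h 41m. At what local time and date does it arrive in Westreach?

Westreach is 1:00 behind Yangon.
After 8 hours and 41 minutes it is 7:41 AM (Jul 8) in Yangon.
Shift by the zone difference: 7:41 AM − 1:00 = 6:41 AM on Jul 8 in Westreach.

6:41 AM on Jul 8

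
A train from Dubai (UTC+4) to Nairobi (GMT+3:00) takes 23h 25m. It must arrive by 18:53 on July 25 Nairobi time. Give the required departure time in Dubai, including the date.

Target arrival in UTC: 18:53 − 3:00 = 15:53 on Jul 25.
Subtract 23 hours and 25 minutes → departure 16:28 UTC on Jul 24.
Dubai is UTC+4:00: 16:28 + 4:00 = 20:28 on Jul 24.

20:28 on July 24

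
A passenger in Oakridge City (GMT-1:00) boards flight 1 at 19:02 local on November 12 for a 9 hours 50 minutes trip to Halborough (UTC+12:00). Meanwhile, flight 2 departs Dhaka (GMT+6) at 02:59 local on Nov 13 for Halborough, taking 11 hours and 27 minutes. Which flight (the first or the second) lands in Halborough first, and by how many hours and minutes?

Flight 1 in UTC: 19:02 + 1:00 = 20:02 on Nov 12.
+9 hours and 50 minutes → arrive 05:52 UTC on Nov 13.
Flight 2 in UTC: 02:59 − 6:00 = 20:59 on Nov 12.
+11 hours 27 minutes → arrive 08:26 UTC on Nov 13.
Flight 1 lands earlier by 2 hours 34 minutes.

the first, by 2 hours 34 minutes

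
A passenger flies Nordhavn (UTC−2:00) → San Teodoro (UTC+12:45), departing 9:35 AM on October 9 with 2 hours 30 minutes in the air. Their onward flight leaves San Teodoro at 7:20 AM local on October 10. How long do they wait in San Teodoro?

4 hours 30 minutes

Convert departure to UTC: 9:35 AM + 2:00 = 11:35 AM UTC on Oct 9.
Add 2 hours and 30 minutes flight time → 2:05 PM UTC.
San Teodoro is UTC+12:45, so local arrival = 2:05 PM + 12:45 = 2:50 AM on Oct 10.
Layover = 7:20 AM − 2:50 AM = 4 hours 30 minutes.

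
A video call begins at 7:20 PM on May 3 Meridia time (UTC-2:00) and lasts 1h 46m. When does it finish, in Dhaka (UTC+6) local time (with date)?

5:06 AM on May 4

Convert start to UTC: 7:20 PM + 2:00 = 9:20 PM UTC on May 3.
Add 1 hour and 46 minutes duration → 11:06 PM UTC.
Dhaka is UTC+6:00, so local end time = 11:06 PM + 6:00 = 5:06 AM on May 4.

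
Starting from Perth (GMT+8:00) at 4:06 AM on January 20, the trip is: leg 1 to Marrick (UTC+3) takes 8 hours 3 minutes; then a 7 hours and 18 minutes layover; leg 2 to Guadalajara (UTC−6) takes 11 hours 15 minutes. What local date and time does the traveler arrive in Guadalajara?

Convert departure to UTC: 4:06 AM − 8:00 = 8:06 PM UTC on Jan 19.
Add 8 hours and 3 minutes leg 1 → 4:09 AM UTC (Jan 20).
Add 7 hours and 18 minutes layover in Marrick → 11:27 AM UTC.
Add 11 hours and 15 minutes leg 2 → 10:42 PM UTC.
Guadalajara is UTC−6:00, so local arrival = 10:42 PM − 6:00 = 4:42 PM on Jan 20.

4:42 PM on January 20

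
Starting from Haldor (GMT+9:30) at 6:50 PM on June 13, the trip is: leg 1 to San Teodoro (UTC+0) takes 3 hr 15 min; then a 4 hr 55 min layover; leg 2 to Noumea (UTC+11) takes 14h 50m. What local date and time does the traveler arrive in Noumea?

7:20 PM on Jun 14

Convert departure to UTC: 6:50 PM − 9:30 = 9:20 AM UTC on Jun 13.
Add 3 hours 15 minutes leg 1 → 12:35 PM UTC.
Add 4 hours 55 minutes layover in San Teodoro → 5:30 PM UTC.
Add 14 hours and 50 minutes leg 2 → 8:20 AM UTC (Jun 14).
Noumea is UTC+11:00, so local arrival = 8:20 AM + 11:00 = 7:20 PM on Jun 14.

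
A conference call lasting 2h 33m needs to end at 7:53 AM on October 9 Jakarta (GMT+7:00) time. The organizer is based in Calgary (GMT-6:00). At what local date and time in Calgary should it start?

4:20 PM on October 8

Target end time in UTC: 7:53 AM − 7:00 = 12:53 AM on Oct 9.
Subtract 2 hours 33 minutes → start 10:20 PM UTC on Oct 8.
Calgary is UTC−6:00: 10:20 PM − 6:00 = 4:20 PM on Oct 8.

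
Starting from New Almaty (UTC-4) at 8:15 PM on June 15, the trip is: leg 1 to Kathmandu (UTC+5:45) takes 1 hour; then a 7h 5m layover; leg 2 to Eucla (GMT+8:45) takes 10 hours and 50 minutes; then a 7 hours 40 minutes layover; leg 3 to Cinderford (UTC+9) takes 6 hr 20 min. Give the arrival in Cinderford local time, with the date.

6:10 PM on June 17

Convert departure to UTC: 8:15 PM + 4:00 = 12:15 AM UTC on Jun 16.
Add 1 hour leg 1 → 1:15 AM UTC.
Add 7 hours 5 minutes layover in Kathmandu → 8:20 AM UTC.
Add 10 hours and 50 minutes leg 2 → 7:10 PM UTC.
Add 7 hours 40 minutes layover in Eucla → 2:50 AM UTC (Jun 17).
Add 6 hours 20 minutes leg 3 → 9:10 AM UTC.
Cinderford is UTC+9:00, so local arrival = 9:10 AM + 9:00 = 6:10 PM on Jun 17.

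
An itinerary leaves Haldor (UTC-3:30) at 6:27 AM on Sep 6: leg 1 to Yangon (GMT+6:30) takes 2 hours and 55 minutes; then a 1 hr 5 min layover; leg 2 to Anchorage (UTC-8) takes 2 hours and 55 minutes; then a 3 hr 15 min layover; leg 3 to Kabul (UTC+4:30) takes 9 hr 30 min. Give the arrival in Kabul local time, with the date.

10:07 AM on September 7

Convert departure to UTC: 6:27 AM + 3:30 = 9:57 AM UTC on Sep 6.
Add 2 hours and 55 minutes leg 1 → 12:52 PM UTC.
Add 1 hour 5 minutes layover in Yangon → 1:57 PM UTC.
Add 2 hours 55 minutes leg 2 → 4:52 PM UTC.
Add 3 hours and 15 minutes layover in Anchorage → 8:07 PM UTC.
Add 9 hours 30 minutes leg 3 → 5:37 AM UTC (Sep 7).
Kabul is UTC+4:30, so local arrival = 5:37 AM + 4:30 = 10:07 AM on Sep 7.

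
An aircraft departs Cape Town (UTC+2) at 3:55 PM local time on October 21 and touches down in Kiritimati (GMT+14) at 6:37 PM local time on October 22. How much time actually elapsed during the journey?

14 hours 42 minutes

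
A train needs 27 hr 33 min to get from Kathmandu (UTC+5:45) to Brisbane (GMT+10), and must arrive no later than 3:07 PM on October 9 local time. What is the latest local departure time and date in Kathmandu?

Target arrival in UTC: 3:07 PM − 10:00 = 5:07 AM on Oct 9.
Subtract 27 hours 33 minutes → departure 1:34 AM UTC on Oct 8.
Kathmandu is UTC+5:45: 1:34 AM + 5:45 = 7:19 AM on Oct 8.

7:19 AM on Oct 8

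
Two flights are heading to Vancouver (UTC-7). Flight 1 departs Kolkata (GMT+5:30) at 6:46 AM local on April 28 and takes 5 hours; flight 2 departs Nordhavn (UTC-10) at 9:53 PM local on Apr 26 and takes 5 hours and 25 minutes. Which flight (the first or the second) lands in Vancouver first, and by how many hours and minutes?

the second, by 16 hours 58 minutes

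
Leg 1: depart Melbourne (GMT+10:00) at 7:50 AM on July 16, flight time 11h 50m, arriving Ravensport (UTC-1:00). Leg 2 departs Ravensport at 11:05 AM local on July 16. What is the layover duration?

2 hours 25 minutes

Convert departure to UTC: 7:50 AM − 10:00 = 9:50 PM UTC on Jul 15.
Add 11 hours 50 minutes flight time → 9:40 AM UTC (Jul 16).
Ravensport is UTC−1:00, so local arrival = 9:40 AM − 1:00 = 8:40 AM on Jul 16.
Layover = 11:05 AM − 8:40 AM = 2 hours 25 minutes.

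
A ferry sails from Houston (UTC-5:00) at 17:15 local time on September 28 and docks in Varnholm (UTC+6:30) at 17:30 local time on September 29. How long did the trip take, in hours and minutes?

12 hours 45 minutes

Departure in UTC: 17:15 + 5:00 = 22:15 on Sep 28.
Arrival in UTC: 17:30 − 6:30 = 11:00 on Sep 29.
Elapsed = 11:00 − 22:15 (+1 day) = 12 hours 45 minutes.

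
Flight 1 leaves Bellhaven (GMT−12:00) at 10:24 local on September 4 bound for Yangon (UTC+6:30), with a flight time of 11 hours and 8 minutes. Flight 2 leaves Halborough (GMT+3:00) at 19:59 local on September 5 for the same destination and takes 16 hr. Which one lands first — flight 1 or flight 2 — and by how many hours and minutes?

the first, by 23 hours 27 minutes

Flight 1 in UTC: 10:24 + 12:00 = 22:24 on Sep 4.
+11 hours and 8 minutes → arrive 09:32 UTC on Sep 5.
Flight 2 in UTC: 19:59 − 3:00 = 16:59 on Sep 5.
+16 hours → arrive 08:59 UTC on Sep 6.
Flight 1 lands earlier by 23 hours 27 minutes.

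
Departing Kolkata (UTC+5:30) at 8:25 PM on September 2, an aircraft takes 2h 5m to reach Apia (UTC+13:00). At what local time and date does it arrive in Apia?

Convert departure to UTC: 8:25 PM − 5:30 = 2:55 PM UTC on Sep 2.
Add 2 hours and 5 minutes travel time → 5:00 PM UTC.
Apia is UTC+13:00, so local arrival = 5:00 PM + 13:00 = 6:00 AM on Sep 3.

6:00 AM on Sep 3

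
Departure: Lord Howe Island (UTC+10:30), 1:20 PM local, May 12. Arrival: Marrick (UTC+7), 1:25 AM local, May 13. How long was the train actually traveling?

15 hours 35 minutes

Departure in UTC: 1:20 PM − 10:30 = 2:50 AM on May 12.
Arrival in UTC: 1:25 AM − 7:00 = 6:25 PM on May 12.
Elapsed = 6:25 PM − 2:50 AM = 15 hours 35 minutes.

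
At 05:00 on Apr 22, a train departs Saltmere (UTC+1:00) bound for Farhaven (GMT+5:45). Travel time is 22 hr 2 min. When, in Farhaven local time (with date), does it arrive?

07:47 on April 23

Farhaven is 4:45 ahead of Saltmere.
After 22 hours 2 minutes it is 03:02 (Apr 23) in Saltmere.
Shift by the zone difference: 03:02 + 4:45 = 07:47 on Apr 23 in Farhaven.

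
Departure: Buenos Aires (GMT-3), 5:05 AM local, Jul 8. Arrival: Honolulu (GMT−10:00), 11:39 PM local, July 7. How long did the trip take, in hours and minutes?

1 hour 34 minutes

Departure in UTC: 5:05 AM + 3:00 = 8:05 AM on Jul 8.
Arrival in UTC: 11:39 PM + 10:00 = 9:39 AM on Jul 8.
Elapsed = 9:39 AM − 8:05 AM = 1 hour 34 minutes.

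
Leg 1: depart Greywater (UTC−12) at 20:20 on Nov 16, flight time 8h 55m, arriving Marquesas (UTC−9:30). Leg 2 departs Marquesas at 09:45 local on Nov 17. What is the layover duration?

2 hours

Convert departure to UTC: 20:20 + 12:00 = 08:20 UTC on Nov 17.
Add 8 hours and 55 minutes flight time → 17:15 UTC.
Marquesas is UTC−9:30, so local arrival = 17:15 − 9:30 = 07:45 on Nov 17.
Layover = 09:45 − 07:45 = 2 hours.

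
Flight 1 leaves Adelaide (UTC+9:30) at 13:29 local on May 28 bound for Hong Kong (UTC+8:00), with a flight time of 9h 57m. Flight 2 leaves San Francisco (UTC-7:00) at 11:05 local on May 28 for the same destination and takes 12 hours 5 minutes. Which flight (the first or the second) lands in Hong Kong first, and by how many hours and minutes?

Flight 1 in UTC: 13:29 − 9:30 = 03:59 on May 28.
+9 hours 57 minutes → arrive 13:56 UTC on May 28.
Flight 2 in UTC: 11:05 + 7:00 = 18:05 on May 28.
+12 hours 5 minutes → arrive 06:10 UTC on May 29.
Flight 1 lands earlier by 16 hours 14 minutes.

the first, by 16 hours 14 minutes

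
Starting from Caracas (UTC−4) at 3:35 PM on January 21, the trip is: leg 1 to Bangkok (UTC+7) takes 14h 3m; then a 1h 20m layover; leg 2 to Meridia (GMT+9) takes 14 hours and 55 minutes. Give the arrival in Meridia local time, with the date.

10:53 AM on January 23

Convert departure to UTC: 3:35 PM + 4:00 = 7:35 PM UTC on Jan 21.
Add 14 hours and 3 minutes leg 1 → 9:38 AM UTC (Jan 22).
Add 1 hour 20 minutes layover in Bangkok → 10:58 AM UTC.
Add 14 hours 55 minutes leg 2 → 1:53 AM UTC (Jan 23).
Meridia is UTC+9:00, so local arrival = 1:53 AM + 9:00 = 10:53 AM on Jan 23.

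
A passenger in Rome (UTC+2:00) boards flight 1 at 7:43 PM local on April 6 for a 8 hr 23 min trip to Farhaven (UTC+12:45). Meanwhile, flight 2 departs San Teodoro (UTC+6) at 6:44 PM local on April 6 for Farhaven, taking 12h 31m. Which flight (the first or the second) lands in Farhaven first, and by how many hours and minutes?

Flight 1 in UTC: 7:43 PM − 2:00 = 5:43 PM on Apr 6.
+8 hours and 23 minutes → arrive 2:06 AM UTC on Apr 7.
Flight 2 in UTC: 6:44 PM − 6:00 = 12:44 PM on Apr 6.
+12 hours 31 minutes → arrive 1:15 AM UTC on Apr 7.
Flight 2 lands earlier by 51 minutes.

the second, by 51 minutes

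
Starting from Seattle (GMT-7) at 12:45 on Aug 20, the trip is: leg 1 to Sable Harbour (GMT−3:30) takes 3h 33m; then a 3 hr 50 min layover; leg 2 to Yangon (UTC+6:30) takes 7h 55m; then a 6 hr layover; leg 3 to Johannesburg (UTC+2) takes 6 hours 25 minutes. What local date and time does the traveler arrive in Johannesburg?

01:28 on August 22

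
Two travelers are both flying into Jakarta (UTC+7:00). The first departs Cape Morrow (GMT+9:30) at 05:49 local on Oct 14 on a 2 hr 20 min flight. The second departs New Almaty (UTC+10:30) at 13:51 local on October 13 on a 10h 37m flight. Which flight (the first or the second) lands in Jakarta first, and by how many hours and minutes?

the second, by 8 hours 41 minutes

Flight 1 in UTC: 05:49 − 9:30 = 20:19 on Oct 13.
+2 hours and 20 minutes → arrive 22:39 UTC on Oct 13.
Flight 2 in UTC: 13:51 − 10:30 = 03:21 on Oct 13.
+10 hours and 37 minutes → arrive 13:58 UTC on Oct 13.
Flight 2 lands earlier by 8 hours 41 minutes.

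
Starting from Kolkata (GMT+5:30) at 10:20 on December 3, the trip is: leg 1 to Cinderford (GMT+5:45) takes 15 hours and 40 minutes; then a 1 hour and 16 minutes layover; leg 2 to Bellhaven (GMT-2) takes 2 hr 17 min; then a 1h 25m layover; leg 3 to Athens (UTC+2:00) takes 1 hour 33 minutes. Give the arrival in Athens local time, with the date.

Convert departure to UTC: 10:20 − 5:30 = 04:50 UTC on Dec 3.
Add 15 hours 40 minutes leg 1 → 20:30 UTC.
Add 1 hour 16 minutes layover in Cinderford → 21:46 UTC.
Add 2 hours and 17 minutes leg 2 → 00:03 UTC (Dec 4).
Add 1 hour and 25 minutes layover in Bellhaven → 01:28 UTC.
Add 1 hour and 33 minutes leg 3 → 03:01 UTC.
Athens is UTC+2:00, so local arrival = 03:01 + 2:00 = 05:01 on Dec 4.

05:01 on Dec 4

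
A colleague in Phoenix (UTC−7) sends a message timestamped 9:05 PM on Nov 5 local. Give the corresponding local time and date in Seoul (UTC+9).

1:05 PM on Nov 6

In UTC: 9:05 PM + 7:00 = 4:05 AM on Nov 6.
Seoul is UTC+9:00: 4:05 AM + 9:00 = 1:05 PM on Nov 6.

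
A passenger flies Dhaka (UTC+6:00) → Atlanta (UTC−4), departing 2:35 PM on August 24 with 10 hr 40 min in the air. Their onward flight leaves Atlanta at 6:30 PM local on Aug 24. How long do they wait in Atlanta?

Convert departure to UTC: 2:35 PM − 6:00 = 8:35 AM UTC on Aug 24.
Add 10 hours 40 minutes flight time → 7:15 PM UTC.
Atlanta is UTC−4:00, so local arrival = 7:15 PM − 4:00 = 3:15 PM on Aug 24.
Layover = 6:30 PM − 3:15 PM = 3 hours 15 minutes.

3 hours 15 minutes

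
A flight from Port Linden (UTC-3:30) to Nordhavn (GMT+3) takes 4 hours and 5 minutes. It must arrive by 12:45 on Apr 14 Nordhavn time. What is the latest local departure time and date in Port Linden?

02:10 on April 14

Target arrival in UTC: 12:45 − 3:00 = 09:45 on Apr 14.
Subtract 4 hours 5 minutes → departure 05:40 UTC on Apr 14.
Port Linden is UTC−3:30: 05:40 − 3:30 = 02:10 on Apr 14.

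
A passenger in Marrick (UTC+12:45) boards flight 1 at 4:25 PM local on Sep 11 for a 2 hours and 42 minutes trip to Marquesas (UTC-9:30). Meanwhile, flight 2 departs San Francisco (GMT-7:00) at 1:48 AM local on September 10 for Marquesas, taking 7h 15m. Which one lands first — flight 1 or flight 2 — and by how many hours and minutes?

Flight 1 in UTC: 4:25 PM − 12:45 = 3:40 AM on Sep 11.
+2 hours and 42 minutes → arrive 6:22 AM UTC on Sep 11.
Flight 2 in UTC: 1:48 AM + 7:00 = 8:48 AM on Sep 10.
+7 hours and 15 minutes → arrive 4:03 PM UTC on Sep 10.
Flight 2 lands earlier by 14 hours 19 minutes.

the second, by 14 hours 19 minutes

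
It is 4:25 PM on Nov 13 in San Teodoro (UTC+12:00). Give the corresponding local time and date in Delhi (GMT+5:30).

9:55 AM on November 13

Delhi is 6:30 behind San Teodoro.
Shift by the zone difference: 4:25 PM − 6:30 = 9:55 AM on Nov 13 in Delhi.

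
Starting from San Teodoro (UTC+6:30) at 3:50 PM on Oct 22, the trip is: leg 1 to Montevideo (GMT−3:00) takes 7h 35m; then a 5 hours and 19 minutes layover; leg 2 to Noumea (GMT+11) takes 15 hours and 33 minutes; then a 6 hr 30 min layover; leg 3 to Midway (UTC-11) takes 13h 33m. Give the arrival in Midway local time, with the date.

10:50 PM on Oct 23

Convert departure to UTC: 3:50 PM − 6:30 = 9:20 AM UTC on Oct 22.
Add 7 hours and 35 minutes leg 1 → 4:55 PM UTC.
Add 5 hours and 19 minutes layover in Montevideo → 10:14 PM UTC.
Add 15 hours and 33 minutes leg 2 → 1:47 PM UTC (Oct 23).
Add 6 hours 30 minutes layover in Noumea → 8:17 PM UTC.
Add 13 hours 33 minutes leg 3 → 9:50 AM UTC (Oct 24).
Midway is UTC−11:00, so local arrival = 9:50 AM − 11:00 = 10:50 PM on Oct 23.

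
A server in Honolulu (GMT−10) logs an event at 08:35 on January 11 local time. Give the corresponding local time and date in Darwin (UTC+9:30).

04:05 on January 12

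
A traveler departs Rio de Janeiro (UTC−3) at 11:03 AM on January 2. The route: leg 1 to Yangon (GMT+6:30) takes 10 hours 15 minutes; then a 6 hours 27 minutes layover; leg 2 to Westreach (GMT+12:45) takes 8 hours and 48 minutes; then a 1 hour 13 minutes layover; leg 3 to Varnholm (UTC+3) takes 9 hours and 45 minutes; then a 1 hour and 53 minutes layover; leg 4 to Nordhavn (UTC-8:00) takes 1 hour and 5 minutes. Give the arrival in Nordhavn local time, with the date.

9:29 PM on January 3

Convert departure to UTC: 11:03 AM + 3:00 = 2:03 PM UTC on Jan 2.
Add 10 hours and 15 minutes leg 1 → 12:18 AM UTC (Jan 3).
Add 6 hours and 27 minutes layover in Yangon → 6:45 AM UTC.
Add 8 hours 48 minutes leg 2 → 3:33 PM UTC.
Add 1 hour 13 minutes layover in Westreach → 4:46 PM UTC.
Add 9 hours 45 minutes leg 3 → 2:31 AM UTC (Jan 4).
Add 1 hour and 53 minutes layover in Varnholm → 4:24 AM UTC.
Add 1 hour 5 minutes leg 4 → 5:29 AM UTC.
Nordhavn is UTC−8:00, so local arrival = 5:29 AM − 8:00 = 9:29 PM on Jan 3.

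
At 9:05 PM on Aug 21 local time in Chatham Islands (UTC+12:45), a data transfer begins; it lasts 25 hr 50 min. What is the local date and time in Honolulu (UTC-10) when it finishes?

12:10 AM on August 22

Honolulu is 22:45 behind Chatham Islands.
After 25 hours 50 minutes it is 10:55 PM (Aug 22) in Chatham Islands.
Shift by the zone difference: 10:55 PM − 22:45 = 12:10 AM on Aug 22 in Honolulu.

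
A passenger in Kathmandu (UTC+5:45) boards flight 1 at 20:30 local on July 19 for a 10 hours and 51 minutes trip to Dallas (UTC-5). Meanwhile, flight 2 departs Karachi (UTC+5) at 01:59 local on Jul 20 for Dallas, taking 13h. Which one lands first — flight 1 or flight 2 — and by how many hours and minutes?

Flight 1 in UTC: 20:30 − 5:45 = 14:45 on Jul 19.
+10 hours 51 minutes → arrive 01:36 UTC on Jul 20.
Flight 2 in UTC: 01:59 − 5:00 = 20:59 on Jul 19.
+13 hours → arrive 09:59 UTC on Jul 20.
Flight 1 lands earlier by 8 hours 23 minutes.

the first, by 8 hours 23 minutes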